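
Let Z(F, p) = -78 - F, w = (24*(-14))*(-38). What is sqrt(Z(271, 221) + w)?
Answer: sqrt(12419) ≈ 111.44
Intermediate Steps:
w = 12768 (w = -336*(-38) = 12768)
sqrt(Z(271, 221) + w) = sqrt((-78 - 1*271) + 12768) = sqrt((-78 - 271) + 12768) = sqrt(-349 + 12768) = sqrt(12419)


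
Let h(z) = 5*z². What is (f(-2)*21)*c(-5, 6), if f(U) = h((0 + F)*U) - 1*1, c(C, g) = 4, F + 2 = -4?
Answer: 60396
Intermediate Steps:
F = -6 (F = -2 - 4 = -6)
f(U) = -1 + 180*U² (f(U) = 5*((0 - 6)*U)² - 1*1 = 5*(-6*U)² - 1 = 5*(36*U²) - 1 = 180*U² - 1 = -1 + 180*U²)
(f(-2)*21)*c(-5, 6) = ((-1 + 180*(-2)²)*21)*4 = ((-1 + 180*4)*21)*4 = ((-1 + 720)*21)*4 = (719*21)*4 = 15099*4 = 60396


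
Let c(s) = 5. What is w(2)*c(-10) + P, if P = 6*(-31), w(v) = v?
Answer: -176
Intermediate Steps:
P = -186
w(2)*c(-10) + P = 2*5 - 186 = 10 - 186 = -176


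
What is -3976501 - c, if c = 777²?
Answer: -4580230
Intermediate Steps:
c = 603729
-3976501 - c = -3976501 - 1*603729 = -3976501 - 603729 = -4580230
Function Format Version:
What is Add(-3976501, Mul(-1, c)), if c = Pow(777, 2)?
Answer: -4580230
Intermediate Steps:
c = 603729
Add(-3976501, Mul(-1, c)) = Add(-3976501, Mul(-1, 603729)) = Add(-3976501, -603729) = -4580230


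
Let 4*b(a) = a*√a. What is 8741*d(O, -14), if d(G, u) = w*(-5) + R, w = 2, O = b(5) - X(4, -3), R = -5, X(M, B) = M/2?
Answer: -131115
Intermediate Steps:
X(M, B) = M/2 (X(M, B) = M*(½) = M/2)
b(a) = a^(3/2)/4 (b(a) = (a*√a)/4 = a^(3/2)/4)
O = -2 + 5*√5/4 (O = 5^(3/2)/4 - 4/2 = (5*√5)/4 - 1*2 = 5*√5/4 - 2 = -2 + 5*√5/4 ≈ 0.79508)
d(G, u) = -15 (d(G, u) = 2*(-5) - 5 = -10 - 5 = -15)
8741*d(O, -14) = 8741*(-15) = -131115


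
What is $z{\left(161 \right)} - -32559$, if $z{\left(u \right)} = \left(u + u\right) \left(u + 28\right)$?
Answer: $93417$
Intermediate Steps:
$z{\left(u \right)} = 2 u \left(28 + u\right)$
$z{\left(161 \right)} - -32559 = 2 \cdot 161 \left(28 + 161\right) - -32559 = 2 \cdot 161 \cdot 189 + 32559 = 60858 + 32559 = 93417$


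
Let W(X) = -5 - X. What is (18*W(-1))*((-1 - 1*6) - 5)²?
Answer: -10368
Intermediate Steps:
(18*W(-1))*((-1 - 1*6) - 5)² = (18*(-5 - 1*(-1)))*((-1 - 1*6) - 5)² = (18*(-5 + 1))*((-1 - 6) - 5)² = (18*(-4))*(-7 - 5)² = -72*(-12)² = -72*144 = -10368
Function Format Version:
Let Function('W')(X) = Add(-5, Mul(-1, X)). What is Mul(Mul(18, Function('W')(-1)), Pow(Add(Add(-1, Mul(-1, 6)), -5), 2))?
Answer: -10368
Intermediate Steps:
Mul(Mul(18, Function('W')(-1)), Pow(Add(Add(-1, Mul(-1, 6)), -5), 2)) = Mul(Mul(18, Add(-5, Mul(-1, -1))), Pow(Add(Add(-1, Mul(-1, 6)), -5), 2)) = Mul(Mul(18, Add(-5, 1)), Pow(Add(Add(-1, -6), -5), 2)) = Mul(Mul(18, -4), Pow(Add(-7, -5), 2)) = Mul(-72, Pow(-12, 2)) = Mul(-72, 144) = -10368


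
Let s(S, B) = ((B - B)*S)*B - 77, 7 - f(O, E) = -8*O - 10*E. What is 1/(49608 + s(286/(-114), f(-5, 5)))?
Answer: 1/49531 ≈ 2.0189e-5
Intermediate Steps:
f(O, E) = 7 + 8*O + 10*E (f(O, E) = 7 - (-8*O - 10*E) = 7 - (-10*E - 8*O) = 7 + (8*O + 10*E) = 7 + 8*O + 10*E)
s(S, B) = -77 (s(S, B) = (0*S)*B - 77 = 0*B - 77 = 0 - 77 = -77)
1/(49608 + s(286/(-114), f(-5, 5))) = 1/(49608 - 77) = 1/49531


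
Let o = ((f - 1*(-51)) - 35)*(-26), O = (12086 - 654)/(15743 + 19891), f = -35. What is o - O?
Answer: 8795882/17817 ≈ 493.68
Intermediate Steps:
O = 5716/17817 (O = 11432/35634 = 11432*(1/35634) = 5716/17817 ≈ 0.32082)
o = 494 (o = ((-35 - 1*(-51)) - 35)*(-26) = ((-35 + 51) - 35)*(-26) = (16 - 35)*(-26) = -19*(-26) = 494)
o - O = 494 - 1*5716/17817 = 494 - 5716/17817 = 8795882/17817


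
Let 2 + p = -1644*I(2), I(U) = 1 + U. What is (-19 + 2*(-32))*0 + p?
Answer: -4934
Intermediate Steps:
p = -4934 (p = -2 - 1644*(1 + 2) = -2 - 1644*3 = -2 - 4932 = -4934)
(-19 + 2*(-32))*0 + p = (-19 + 2*(-32))*0 - 4934 = (-19 - 64)*0 - 4934 = -83*0 - 4934 = 0 - 4934 = -4934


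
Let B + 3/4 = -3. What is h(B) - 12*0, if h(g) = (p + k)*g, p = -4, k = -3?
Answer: 105/4 ≈ 26.250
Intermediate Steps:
B = -15/4 (B = -3/4 - 3 = -15/4 ≈ -3.7500)
h(g) = -7*g (h(g) = (-4 - 3)*g = -7*g)
h(B) - 12*0 = -7*(-15/4) - 12*0 = 105/4 + 0 = 105/4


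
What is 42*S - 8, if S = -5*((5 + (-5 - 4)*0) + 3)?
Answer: -1688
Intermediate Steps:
S = -40 (S = -5*((5 - 9*0) + 3) = -5*((5 + 0) + 3) = -5*(5 + 3) = -5*8 = -40)
42*S - 8 = 42*(-40) - 8 = -1680 - 8 = -1688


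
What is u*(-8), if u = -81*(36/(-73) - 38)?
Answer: -1820880/73 ≈ -24944.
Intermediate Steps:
u = 227610/73 (u = -81*(36*(-1/73) - 38) = -81*(-36/73 - 38) = -81*(-2810/73) = 227610/73 ≈ 3117.9)
u*(-8) = (227610/73)*(-8) = -1820880/73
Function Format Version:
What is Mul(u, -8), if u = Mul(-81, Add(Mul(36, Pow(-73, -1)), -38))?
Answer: Rational(-1820880, 73) ≈ -24944.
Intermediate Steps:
u = Rational(227610, 73) (u = Mul(-81, Add(Mul(36, Rational(-1, 73)), -38)) = Mul(-81, Add(Rational(-36, 73), -38)) = Mul(-81, Rational(-2810, 73)) = Rational(227610, 73) ≈ 3117.9)
Mul(u, -8) = Mul(Rational(227610, 73), -8) = Rational(-1820880, 73)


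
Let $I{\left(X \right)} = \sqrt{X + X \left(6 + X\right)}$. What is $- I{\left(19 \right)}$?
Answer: $- \sqrt{494} \approx -22.226$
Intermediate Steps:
$- I{\left(19 \right)} = - \sqrt{19 \left(7 + 19\right)} = - \sqrt{19 \cdot 26} = - \sqrt{494}$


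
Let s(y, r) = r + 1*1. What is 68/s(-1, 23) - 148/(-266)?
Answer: 2705/798 ≈ 3.3897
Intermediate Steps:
s(y, r) = 1 + r (s(y, r) = r + 1 = 1 + r)
68/s(-1, 23) - 148/(-266) = 68/(1 + 23) - 148/(-266) = 68/24 - 148*(-1/266) = 68*(1/24) + 74/133 = 17/6 + 74/133 = 2705/798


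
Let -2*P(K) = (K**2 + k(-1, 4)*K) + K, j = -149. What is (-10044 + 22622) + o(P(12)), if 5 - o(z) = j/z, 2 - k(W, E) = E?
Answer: 830329/66 ≈ 12581.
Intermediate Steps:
k(W, E) = 2 - E
P(K) = K/2 - K**2/2 (P(K) = -((K**2 + (2 - 1*4)*K) + K)/2 = -((K**2 + (2 - 4)*K) + K)/2 = -((K**2 - 2*K) + K)/2 = -(K**2 - K)/2 = K/2 - K**2/2)
o(z) = 5 + 149/z (o(z) = 5 - (-149)/z = 5 + 149/z)
(-10044 + 22622) + o(P(12)) = (-10044 + 22622) + (5 + 149/(((1/2)*12*(1 - 1*12)))) = 12578 + (5 + 149/(((1/2)*12*(1 - 12)))) = 12578 + (5 + 149/(((1/2)*12*(-11)))) = 12578 + (5 + 149/(-66)) = 12578 + (5 + 149*(-1/66)) = 12578 + (5 - 149/66) = 12578 + 181/66 = 830329/66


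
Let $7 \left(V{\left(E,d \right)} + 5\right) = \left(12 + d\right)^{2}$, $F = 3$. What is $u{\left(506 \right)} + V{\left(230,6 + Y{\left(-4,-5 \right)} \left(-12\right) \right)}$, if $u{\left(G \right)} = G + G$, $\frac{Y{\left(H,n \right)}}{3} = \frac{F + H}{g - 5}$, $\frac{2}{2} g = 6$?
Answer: $\frac{9965}{7} \approx 1423.6$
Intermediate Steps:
$g = 6$
$Y{\left(H,n \right)} = 9 + 3 H$ ($Y{\left(H,n \right)} = 3 \frac{3 + H}{6 - 5} = 3 \frac{3 + H}{1} = 3 \left(3 + H\right) 1 = 3 \left(3 + H\right) = 9 + 3 H$)
$u{\left(G \right)} = 2 G$
$V{\left(E,d \right)} = -5 + \frac{\left(12 + d\right)^{2}}{7}$
$u{\left(506 \right)} + V{\left(230,6 + Y{\left(-4,-5 \right)} \left(-12\right) \right)} = 2 \cdot 506 - \left(5 - \frac{\left(12 + \left(6 + \left(9 + 3 \left(-4\right)\right) \left(-12\right)\right)\right)^{2}}{7}\right) = 1012 - \left(5 - \frac{\left(12 + \left(6 + \left(9 - 12\right) \left(-12\right)\right)\right)^{2}}{7}\right) = 1012 - \left(5 - \frac{\left(12 + \left(6 - -36\right)\right)^{2}}{7}\right) = 1012 - \left(5 - \frac{\left(12 + \left(6 + 36\right)\right)^{2}}{7}\right) = 1012 - \left(5 - \frac{\left(12 + 42\right)^{2}}{7}\right) = 1012 - \left(5 - \frac{54^{2}}{7}\right) = 1012 + \left(-5 + \frac{1}{7} \cdot 2916\right) = 1012 + \left(-5 + \frac{2916}{7}\right) = 1012 + \frac{2881}{7} = \frac{9965}{7}$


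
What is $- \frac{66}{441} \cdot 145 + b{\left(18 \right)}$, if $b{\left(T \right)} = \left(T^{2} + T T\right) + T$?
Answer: $\frac{94712}{147} \approx 644.3$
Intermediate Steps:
$b{\left(T \right)} = T + 2 T^{2}$ ($b{\left(T \right)} = \left(T^{2} + T^{2}\right) + T = 2 T^{2} + T = T + 2 T^{2}$)
$- \frac{66}{441} \cdot 145 + b{\left(18 \right)} = - \frac{66}{441} \cdot 145 + 18 \left(1 + 2 \cdot 18\right) = \left(-66\right) \frac{1}{441} \cdot 145 + 18 \left(1 + 36\right) = \left(- \frac{22}{147}\right) 145 + 18 \cdot 37 = - \frac{3190}{147} + 666 = \frac{94712}{147}$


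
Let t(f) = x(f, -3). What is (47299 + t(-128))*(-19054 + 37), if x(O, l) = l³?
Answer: -898971624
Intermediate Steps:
t(f) = -27 (t(f) = (-3)³ = -27)
(47299 + t(-128))*(-19054 + 37) = (47299 - 27)*(-19054 + 37) = 47272*(-19017) = -898971624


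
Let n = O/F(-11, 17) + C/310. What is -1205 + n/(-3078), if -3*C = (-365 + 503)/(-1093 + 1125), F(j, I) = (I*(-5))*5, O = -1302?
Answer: -1563711473629/1297684800 ≈ -1205.0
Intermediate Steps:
F(j, I) = -25*I (F(j, I) = -5*I*5 = -25*I)
C = -23/16 (C = -(-365 + 503)/(3*(-1093 + 1125)) = -46/32 = -⅓*69/16 = -23/16 ≈ -1.4375)
n = 1289629/421600 (n = -1302/((-25*17)) - 23/16/310 = -1302/(-425) - 23/16*1/310 = -1302*(-1/425) - 23/4960 = 1302/425 - 23/4960 = 1289629/421600 ≈ 3.0589)
-1205 + n/(-3078) = -1205 + (1289629/421600)/(-3078) = -1205 + (1289629/421600)*(-1/3078) = -1205 - 1289629/1297684800 = -1563711473629/1297684800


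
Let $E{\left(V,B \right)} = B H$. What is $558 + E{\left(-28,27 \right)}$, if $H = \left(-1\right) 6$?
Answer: $396$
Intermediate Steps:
$H = -6$
$E{\left(V,B \right)} = - 6 B$ ($E{\left(V,B \right)} = B \left(-6\right) = - 6 B$)
$558 + E{\left(-28,27 \right)} = 558 - 162 = 396$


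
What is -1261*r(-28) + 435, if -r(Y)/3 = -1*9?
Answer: -33612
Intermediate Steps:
r(Y) = 27 (r(Y) = -(-3)*9 = -3*(-9) = 27)
-1261*r(-28) + 435 = -1261*27 + 435 = -34047 + 435 = -33612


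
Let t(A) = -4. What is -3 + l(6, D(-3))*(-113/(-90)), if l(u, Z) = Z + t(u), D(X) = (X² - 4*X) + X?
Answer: 656/45 ≈ 14.578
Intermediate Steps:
D(X) = X² - 3*X
l(u, Z) = -4 + Z (l(u, Z) = Z - 4 = -4 + Z)
-3 + l(6, D(-3))*(-113/(-90)) = -3 + (-4 - 3*(-3 - 3))*(-113/(-90)) = -3 + (-4 - 3*(-6))*(-113*(-1/90)) = -3 + (-4 + 18)*(113/90) = -3 + 14*(113/90) = -3 + 791/45 = 656/45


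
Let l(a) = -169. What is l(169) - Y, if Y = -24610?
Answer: 24441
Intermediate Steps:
l(169) - Y = -169 - 1*(-24610) = -169 + 24610 = 24441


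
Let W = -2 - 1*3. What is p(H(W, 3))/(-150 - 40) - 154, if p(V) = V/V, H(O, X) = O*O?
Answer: -29261/190 ≈ -154.01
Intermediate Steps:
W = -5 (W = -2 - 3 = -5)
H(O, X) = O**2
p(V) = 1
p(H(W, 3))/(-150 - 40) - 154 = 1/(-150 - 40) - 154 = 1/(-190) - 154 = 1*(-1/190) - 154 = -1/190 - 154 = -29261/190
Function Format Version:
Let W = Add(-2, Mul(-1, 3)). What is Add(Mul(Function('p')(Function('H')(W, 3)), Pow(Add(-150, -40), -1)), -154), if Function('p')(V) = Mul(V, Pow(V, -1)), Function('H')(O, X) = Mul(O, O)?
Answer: Rational(-29261, 190) ≈ -154.01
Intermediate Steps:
W = -5 (W = Add(-2, -3) = -5)
Function('H')(O, X) = Pow(O, 2)
Function('p')(V) = 1
Add(Mul(Function('p')(Function('H')(W, 3)), Pow(Add(-150, -40), -1)), -154) = Add(Mul(1, Pow(Add(-150, -40), -1)), -154) = Add(Mul(1, Pow(-190, -1)), -154) = Add(Mul(1, Rational(-1, 190)), -154) = Add(Rational(-1, 190), -154) = Rational(-29261, 190)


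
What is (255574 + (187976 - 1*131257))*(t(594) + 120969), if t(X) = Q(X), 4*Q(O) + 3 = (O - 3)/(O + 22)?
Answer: 93084037451187/2464 ≈ 3.7778e+10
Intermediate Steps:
Q(O) = -¾ + (-3 + O)/(4*(22 + O)) (Q(O) = -¾ + ((O - 3)/(O + 22))/4 = -¾ + ((-3 + O)/(22 + O))/4 = -¾ + (-3 + O)/(4*(22 + O)))
t(X) = (-69 - 2*X)/(4*(22 + X))
(255574 + (187976 - 1*131257))*(t(594) + 120969) = (255574 + (187976 - 1*131257))*((-69 - 2*594)/(4*(22 + 594)) + 120969) = (255574 + (187976 - 131257))*((¼)*(-69 - 1188)/616 + 120969) = (255574 + 56719)*((¼)*(1/616)*(-1257) + 120969) = 312293*(-1257/2464 + 120969) = 312293*(298066359/2464) = 93084037451187/2464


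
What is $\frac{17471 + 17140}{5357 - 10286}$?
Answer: $- \frac{11537}{1643} \approx -7.0219$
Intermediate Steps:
$\frac{17471 + 17140}{5357 - 10286} = \frac{34611}{-4929} = 34611 \left(- \frac{1}{4929}\right) = - \frac{11537}{1643}$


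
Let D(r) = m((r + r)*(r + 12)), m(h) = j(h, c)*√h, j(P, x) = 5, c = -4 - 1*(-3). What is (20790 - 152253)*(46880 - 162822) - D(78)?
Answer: 15242083146 - 30*√390 ≈ 1.5242e+10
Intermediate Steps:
c = -1 (c = -4 + 3 = -1)
m(h) = 5*√h
D(r) = 5*√2*√(r*(12 + r)) (D(r) = 5*√((r + r)*(r + 12)) = 5*√((2*r)*(12 + r)) = 5*√(2*r*(12 + r)) = 5*(√2*√(r*(12 + r))) = 5*√2*√(r*(12 + r)))
(20790 - 152253)*(46880 - 162822) - D(78) = (20790 - 152253)*(46880 - 162822) - 5*√2*√(78*(12 + 78)) = -131463*(-115942) - 5*√2*√(78*90) = 15242083146 - 5*√2*√7020 = 15242083146 - 5*√2*6*√195 = 15242083146 - 30*√390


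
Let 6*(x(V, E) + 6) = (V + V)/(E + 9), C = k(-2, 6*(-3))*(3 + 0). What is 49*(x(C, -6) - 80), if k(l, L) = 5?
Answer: -12397/3 ≈ -4132.3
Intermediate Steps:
C = 15 (C = 5*(3 + 0) = 5*3 = 15)
x(V, E) = -6 + V/(3*(9 + E)) (x(V, E) = -6 + ((V + V)/(E + 9))/6 = -6 + ((2*V)/(9 + E))/6 = -6 + (2*V/(9 + E))/6 = -6 + V/(3*(9 + E)))
49*(x(C, -6) - 80) = 49*((-162 + 15 - 18*(-6))/(3*(9 - 6)) - 80) = 49*((1/3)*(-162 + 15 + 108)/3 - 80) = 49*((1/3)*(1/3)*(-39) - 80) = 49*(-13/3 - 80) = 49*(-253/3) = -12397/3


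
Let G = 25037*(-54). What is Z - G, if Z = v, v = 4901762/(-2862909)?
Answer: 3870642340420/2862909 ≈ 1.3520e+6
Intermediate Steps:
v = -4901762/2862909 (v = 4901762*(-1/2862909) = -4901762/2862909 ≈ -1.7122)
G = -1351998
Z = -4901762/2862909 ≈ -1.7122
Z - G = -4901762/2862909 - 1*(-1351998) = -4901762/2862909 + 1351998 = 3870642340420/2862909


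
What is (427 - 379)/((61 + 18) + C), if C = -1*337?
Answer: -8/43 ≈ -0.18605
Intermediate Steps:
C = -337
(427 - 379)/((61 + 18) + C) = (427 - 379)/((61 + 18) - 337) = 48/(79 - 337) = 48/(-258) = 48*(-1/258) = -8/43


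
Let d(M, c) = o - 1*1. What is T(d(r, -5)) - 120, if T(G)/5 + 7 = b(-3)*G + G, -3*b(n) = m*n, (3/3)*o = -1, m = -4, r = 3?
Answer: -125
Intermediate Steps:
o = -1
b(n) = 4*n/3 (b(n) = -(-4)*n/3 = 4*n/3)
d(M, c) = -2 (d(M, c) = -1 - 1*1 = -1 - 1 = -2)
T(G) = -35 - 15*G (T(G) = -35 + 5*(((4/3)*(-3))*G + G) = -35 + 5*(-4*G + G) = -35 + 5*(-3*G) = -35 - 15*G)
T(d(r, -5)) - 120 = (-35 - 15*(-2)) - 120 = (-35 + 30) - 120 = -5 - 120 = -125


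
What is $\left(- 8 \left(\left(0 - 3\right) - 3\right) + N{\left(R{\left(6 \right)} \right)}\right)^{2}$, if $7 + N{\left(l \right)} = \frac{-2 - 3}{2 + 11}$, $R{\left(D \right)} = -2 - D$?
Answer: $\frac{278784}{169} \approx 1649.6$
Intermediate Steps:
$N{\left(l \right)} = - \frac{96}{13}$ ($N{\left(l \right)} = -7 + \frac{-2 - 3}{2 + 11} = -7 - \frac{5}{13} = - \frac{96}{13}$)
$\left(- 8 \left(\left(0 - 3\right) - 3\right) + N{\left(R{\left(6 \right)} \right)}\right)^{2} = \left(- 8 \left(\left(0 - 3\right) - 3\right) - \frac{96}{13}\right)^{2} = \left(- 8 \left(-3 - 3\right) - \frac{96}{13}\right)^{2} = \left(\left(-8\right) \left(-6\right) - \frac{96}{13}\right)^{2} = \left(48 - \frac{96}{13}\right)^{2} = \left(\frac{528}{13}\right)^{2} = \frac{278784}{169}$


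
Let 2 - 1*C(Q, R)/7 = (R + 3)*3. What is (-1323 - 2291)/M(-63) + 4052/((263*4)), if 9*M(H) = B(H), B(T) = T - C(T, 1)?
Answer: -8547247/1841 ≈ -4642.7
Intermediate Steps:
C(Q, R) = -49 - 21*R (C(Q, R) = 14 - 7*(R + 3)*3 = 14 - 7*(3 + R)*3 = 14 - 7*(9 + 3*R) = 14 + (-63 - 21*R) = -49 - 21*R)
B(T) = 70 + T (B(T) = T - (-49 - 21*1) = T - (-49 - 21) = T - 1*(-70) = T + 70 = 70 + T)
M(H) = 70/9 + H/9 (M(H) = (70 + H)/9 = 70/9 + H/9)
(-1323 - 2291)/M(-63) + 4052/((263*4)) = (-1323 - 2291)/(70/9 + (⅑)*(-63)) + 4052/((263*4)) = -3614/(70/9 - 7) + 4052/1052 = -3614/7/9 + 4052*(1/1052) = -3614*9/7 + 1013/263 = -32526/7 + 1013/263 = -8547247/1841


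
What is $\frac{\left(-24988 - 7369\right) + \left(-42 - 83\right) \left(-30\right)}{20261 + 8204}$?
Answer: $- \frac{28607}{28465} \approx -1.005$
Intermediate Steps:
$\frac{\left(-24988 - 7369\right) + \left(-42 - 83\right) \left(-30\right)}{20261 + 8204} = \frac{\left(-24988 - 7369\right) - -3750}{28465} = \left(-32357 + 3750\right) \frac{1}{28465} = \left(-28607\right) \frac{1}{28465} = - \frac{28607}{28465}$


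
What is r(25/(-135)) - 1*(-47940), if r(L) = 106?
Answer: 48046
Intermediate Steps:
r(25/(-135)) - 1*(-47940) = 106 - 1*(-47940) = 106 + 47940 = 48046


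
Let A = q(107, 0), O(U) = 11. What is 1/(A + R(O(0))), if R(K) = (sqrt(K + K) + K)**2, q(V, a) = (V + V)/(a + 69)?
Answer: 695589/50931433 - 104742*sqrt(22)/50931433 ≈ 0.0040114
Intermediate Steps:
q(V, a) = 2*V/(69 + a) (q(V, a) = (2*V)/(69 + a) = 2*V/(69 + a))
R(K) = (K + sqrt(2)*sqrt(K))**2 (R(K) = (sqrt(2*K) + K)**2 = (sqrt(2)*sqrt(K) + K)**2 = (K + sqrt(2)*sqrt(K))**2)
A = 214/69 (A = 2*107/(69 + 0) = 2*107/69 = 2*107*(1/69) = 214/69 ≈ 3.1014)
1/(A + R(O(0))) = 1/(214/69 + (11 + sqrt(2)*sqrt(11))**2) = 1/(214/69 + (11 + sqrt(22))**2)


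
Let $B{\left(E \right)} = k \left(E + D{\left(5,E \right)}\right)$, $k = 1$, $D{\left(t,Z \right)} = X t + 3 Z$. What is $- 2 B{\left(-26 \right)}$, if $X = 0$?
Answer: $208$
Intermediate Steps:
$D{\left(t,Z \right)} = 3 Z$ ($D{\left(t,Z \right)} = 0 t + 3 Z = 0 + 3 Z = 3 Z$)
$B{\left(E \right)} = 4 E$ ($B{\left(E \right)} = 1 \left(E + 3 E\right) = 1 \cdot 4 E = 4 E$)
$- 2 B{\left(-26 \right)} = - 2 \cdot 4 \left(-26\right) = \left(-2\right) \left(-104\right) = 208$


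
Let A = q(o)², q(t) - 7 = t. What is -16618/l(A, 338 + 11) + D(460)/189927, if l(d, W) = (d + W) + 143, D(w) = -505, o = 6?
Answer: -3156540691/125541747 ≈ -25.143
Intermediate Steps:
q(t) = 7 + t
A = 169 (A = (7 + 6)² = 13² = 169)
l(d, W) = 143 + W + d (l(d, W) = (W + d) + 143 = 143 + W + d)
-16618/l(A, 338 + 11) + D(460)/189927 = -16618/(143 + (338 + 11) + 169) - 505/189927 = -16618/(143 + 349 + 169) - 505*1/189927 = -16618/661 - 505/189927 = -3156540691/125541747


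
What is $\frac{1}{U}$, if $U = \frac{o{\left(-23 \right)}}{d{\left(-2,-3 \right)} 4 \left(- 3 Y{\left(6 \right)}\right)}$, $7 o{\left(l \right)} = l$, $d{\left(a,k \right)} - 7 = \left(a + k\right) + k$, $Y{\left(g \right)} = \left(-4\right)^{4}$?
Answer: $- \frac{21504}{23} \approx -934.96$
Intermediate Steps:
$Y{\left(g \right)} = 256$
$d{\left(a,k \right)} = 7 + a + 2 k$ ($d{\left(a,k \right)} = 7 + \left(\left(a + k\right) + k\right) = 7 + \left(a + 2 k\right) = 7 + a + 2 k$)
$o{\left(l \right)} = \frac{l}{7}$
$U = - \frac{23}{21504}$ ($U = \frac{\frac{1}{7} \left(-23\right)}{\left(7 - 2 + 2 \left(-3\right)\right) 4 \left(\left(-3\right) 256\right)} = - \frac{23}{7 \left(7 - 2 - 6\right) 4 \left(-768\right)} = - \frac{23}{7 \left(-1\right) 4 \left(-768\right)} = - \frac{23}{7 \left(\left(-4\right) \left(-768\right)\right)} = - \frac{23}{7 \cdot 3072} = \left(- \frac{23}{7}\right) \frac{1}{3072} = - \frac{23}{21504} \approx -0.0010696$)
$\frac{1}{U} = \frac{1}{- \frac{23}{21504}} = - \frac{21504}{23}$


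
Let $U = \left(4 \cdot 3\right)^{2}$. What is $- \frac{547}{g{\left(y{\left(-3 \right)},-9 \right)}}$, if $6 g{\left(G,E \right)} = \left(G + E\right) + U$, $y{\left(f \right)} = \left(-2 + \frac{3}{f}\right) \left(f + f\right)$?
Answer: $- \frac{1094}{51} \approx -21.451$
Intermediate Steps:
$U = 144$ ($U = 12^{2} = 144$)
$y{\left(f \right)} = 2 f \left(-2 + \frac{3}{f}\right)$ ($y{\left(f \right)} = \left(-2 + \frac{3}{f}\right) 2 f = 2 f \left(-2 + \frac{3}{f}\right)$)
$g{\left(G,E \right)} = 24 + \frac{E}{6} + \frac{G}{6}$ ($g{\left(G,E \right)} = \frac{\left(G + E\right) + 144}{6} = \frac{\left(E + G\right) + 144}{6} = \frac{144 + E + G}{6} = 24 + \frac{E}{6} + \frac{G}{6}$)
$- \frac{547}{g{\left(y{\left(-3 \right)},-9 \right)}} = - \frac{547}{24 + \frac{1}{6} \left(-9\right) + \frac{6 - -12}{6}} = - \frac{547}{24 - \frac{3}{2} + \frac{6 + 12}{6}} = - \frac{547}{24 - \frac{3}{2} + \frac{1}{6} \cdot 18} = - \frac{547}{24 - \frac{3}{2} + 3} = - \frac{547}{\frac{51}{2}} = \left(-547\right) \frac{2}{51} = - \frac{1094}{51}$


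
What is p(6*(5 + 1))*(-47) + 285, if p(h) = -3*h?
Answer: 5361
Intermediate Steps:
p(6*(5 + 1))*(-47) + 285 = -18*(5 + 1)*(-47) + 285 = -18*6*(-47) + 285 = -3*36*(-47) + 285 = -108*(-47) + 285 = 5076 + 285 = 5361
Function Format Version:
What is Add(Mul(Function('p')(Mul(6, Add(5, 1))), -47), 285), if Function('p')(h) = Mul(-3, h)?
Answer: 5361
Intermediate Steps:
Add(Mul(Function('p')(Mul(6, Add(5, 1))), -47), 285) = Add(Mul(Mul(-3, Mul(6, Add(5, 1))), -47), 285) = Add(Mul(Mul(-3, Mul(6, 6)), -47), 285) = Add(Mul(Mul(-3, 36), -47), 285) = Add(Mul(-108, -47), 285) = Add(5076, 285) = 5361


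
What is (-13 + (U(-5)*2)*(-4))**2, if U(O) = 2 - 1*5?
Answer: 121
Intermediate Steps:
U(O) = -3 (U(O) = 2 - 5 = -3)
(-13 + (U(-5)*2)*(-4))**2 = (-13 - 3*2*(-4))**2 = (-13 - 6*(-4))**2 = (-13 + 24)**2 = 11**2 = 121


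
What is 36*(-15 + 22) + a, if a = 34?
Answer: 286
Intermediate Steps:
36*(-15 + 22) + a = 36*(-15 + 22) + 34 = 36*7 + 34 = 252 + 34 = 286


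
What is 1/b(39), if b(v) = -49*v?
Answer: -1/1911 ≈ -0.00052329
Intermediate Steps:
1/b(39) = 1/(-49*39) = 1/(-1911) = -1/1911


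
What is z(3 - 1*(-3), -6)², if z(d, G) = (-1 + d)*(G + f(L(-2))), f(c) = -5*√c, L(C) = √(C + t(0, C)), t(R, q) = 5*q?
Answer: 25*(6 + 5*√2*3^(¼)*√I)² ≈ 2874.1 + 4139.2*I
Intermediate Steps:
L(C) = √6*√C (L(C) = √(C + 5*C) = √(6*C) = √6*√C)
z(d, G) = (-1 + d)*(G - 5*√2*3^(¼)*√I) (z(d, G) = (-1 + d)*(G - 5*(-2)^(¼)*6^(¼)) = (-1 + d)*(G - 5*6^(¼)*(2^(¼)*√I)) = (-1 + d)*(G - 5*√2*3^(¼)*√I))
z(3 - 1*(-3), -6)² = (-1*(-6) - 6*(3 - 1*(-3)) + 5*3^(¼)*(1 + I) - 5*(3 - 1*(-3))*3^(¼)*(1 + I))² = (6 - 6*(3 + 3) + 5*3^(¼)*(1 + I) - 5*(3 + 3)*3^(¼)*(1 + I))² = (6 - 6*6 + 5*3^(¼)*(1 + I) - 5*6*3^(¼)*(1 + I))² = (6 - 36 + 5*3^(¼)*(1 + I) - 30*3^(¼)*(1 + I))² = (-30 - 25*3^(¼)*(1 + I))²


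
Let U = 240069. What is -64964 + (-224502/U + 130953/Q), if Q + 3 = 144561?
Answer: -250500535359143/3855988278 ≈ -64964.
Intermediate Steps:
Q = 144558 (Q = -3 + 144561 = 144558)
-64964 + (-224502/U + 130953/Q) = -64964 + (-224502/240069 + 130953/144558) = -64964 + (-224502*1/240069 + 130953*(1/144558)) = -64964 + (-74834/80023 + 43651/48186) = -64964 - 112867151/3855988278 = -250500535359143/3855988278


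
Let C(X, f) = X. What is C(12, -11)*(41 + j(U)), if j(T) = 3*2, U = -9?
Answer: 564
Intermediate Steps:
j(T) = 6
C(12, -11)*(41 + j(U)) = 12*(41 + 6) = 12*47 = 564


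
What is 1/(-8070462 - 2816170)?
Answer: -1/10886632 ≈ -9.1856e-8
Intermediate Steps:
1/(-8070462 - 2816170) = 1/(-10886632) = -1/10886632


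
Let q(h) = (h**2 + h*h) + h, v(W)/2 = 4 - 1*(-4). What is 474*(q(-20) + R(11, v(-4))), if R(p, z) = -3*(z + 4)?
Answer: 341280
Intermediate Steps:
v(W) = 16 (v(W) = 2*(4 - 1*(-4)) = 2*(4 + 4) = 2*8 = 16)
R(p, z) = -12 - 3*z (R(p, z) = -3*(4 + z) = -12 - 3*z)
q(h) = h + 2*h**2 (q(h) = (h**2 + h**2) + h = 2*h**2 + h = h + 2*h**2)
474*(q(-20) + R(11, v(-4))) = 474*(-20*(1 + 2*(-20)) + (-12 - 3*16)) = 474*(-20*(1 - 40) + (-12 - 48)) = 474*(-20*(-39) - 60) = 474*(780 - 60) = 474*720 = 341280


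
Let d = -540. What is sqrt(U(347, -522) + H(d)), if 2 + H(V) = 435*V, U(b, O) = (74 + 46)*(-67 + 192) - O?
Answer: 2*I*sqrt(54845) ≈ 468.38*I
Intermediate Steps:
U(b, O) = 15000 - O (U(b, O) = 120*125 - O = 15000 - O)
H(V) = -2 + 435*V
sqrt(U(347, -522) + H(d)) = sqrt((15000 - 1*(-522)) + (-2 + 435*(-540))) = sqrt((15000 + 522) + (-2 - 234900)) = sqrt(15522 - 234902) = sqrt(-219380) = 2*I*sqrt(54845)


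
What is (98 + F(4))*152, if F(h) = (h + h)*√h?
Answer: 17328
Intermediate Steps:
F(h) = 2*h^(3/2) (F(h) = (2*h)*√h = 2*h^(3/2))
(98 + F(4))*152 = (98 + 2*4^(3/2))*152 = (98 + 2*8)*152 = (98 + 16)*152 = 114*152 = 17328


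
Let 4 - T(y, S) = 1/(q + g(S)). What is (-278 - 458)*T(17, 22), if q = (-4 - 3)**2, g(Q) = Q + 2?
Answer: -214176/73 ≈ -2933.9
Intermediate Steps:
g(Q) = 2 + Q
q = 49 (q = (-7)**2 = 49)
T(y, S) = 4 - 1/(51 + S) (T(y, S) = 4 - 1/(49 + (2 + S)) = 4 - 1/(51 + S))
(-278 - 458)*T(17, 22) = (-278 - 458)*((203 + 4*22)/(51 + 22)) = -736*(203 + 88)/73 = -736*291/73 = -214176/73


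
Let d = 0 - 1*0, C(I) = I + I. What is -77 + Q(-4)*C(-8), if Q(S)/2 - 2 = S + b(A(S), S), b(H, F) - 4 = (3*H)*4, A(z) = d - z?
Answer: -1677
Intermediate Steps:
C(I) = 2*I
d = 0 (d = 0 + 0 = 0)
A(z) = -z (A(z) = 0 - z = -z)
b(H, F) = 4 + 12*H (b(H, F) = 4 + (3*H)*4 = 4 + 12*H)
Q(S) = 12 - 22*S (Q(S) = 4 + 2*(S + (4 + 12*(-S))) = 4 + 2*(S + (4 - 12*S)) = 4 + 2*(4 - 11*S) = 4 + (8 - 22*S) = 12 - 22*S)
-77 + Q(-4)*C(-8) = -77 + (12 - 22*(-4))*(2*(-8)) = -77 + (12 + 88)*(-16) = -77 + 100*(-16) = -77 - 1600 = -1677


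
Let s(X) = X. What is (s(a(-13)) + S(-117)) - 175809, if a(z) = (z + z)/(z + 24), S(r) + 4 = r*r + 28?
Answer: -1783082/11 ≈ -1.6210e+5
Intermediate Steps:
S(r) = 24 + r**2 (S(r) = -4 + (r*r + 28) = -4 + (r**2 + 28) = -4 + (28 + r**2) = 24 + r**2)
a(z) = 2*z/(24 + z) (a(z) = (2*z)/(24 + z) = 2*z/(24 + z))
(s(a(-13)) + S(-117)) - 175809 = (2*(-13)/(24 - 13) + (24 + (-117)**2)) - 175809 = (2*(-13)/11 + (24 + 13689)) - 175809 = (2*(-13)*(1/11) + 13713) - 175809 = (-26/11 + 13713) - 175809 = 150817/11 - 175809 = -1783082/11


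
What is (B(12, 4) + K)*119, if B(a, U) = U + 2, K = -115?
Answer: -12971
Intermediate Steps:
B(a, U) = 2 + U
(B(12, 4) + K)*119 = ((2 + 4) - 115)*119 = (6 - 115)*119 = -109*119 = -12971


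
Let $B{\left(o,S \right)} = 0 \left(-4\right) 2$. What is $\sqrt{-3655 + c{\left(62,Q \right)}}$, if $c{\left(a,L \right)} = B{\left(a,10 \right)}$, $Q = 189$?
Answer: $i \sqrt{3655} \approx 60.457 i$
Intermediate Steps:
$B{\left(o,S \right)} = 0$ ($B{\left(o,S \right)} = 0 \cdot 2 = 0$)
$c{\left(a,L \right)} = 0$
$\sqrt{-3655 + c{\left(62,Q \right)}} = \sqrt{-3655 + 0} = \sqrt{-3655} = i \sqrt{3655}$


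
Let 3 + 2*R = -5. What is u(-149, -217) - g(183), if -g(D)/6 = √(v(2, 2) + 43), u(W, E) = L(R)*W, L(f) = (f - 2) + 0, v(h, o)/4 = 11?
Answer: 894 + 6*√87 ≈ 949.96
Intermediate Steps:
R = -4 (R = -3/2 + (½)*(-5) = -3/2 - 5/2 = -4)
v(h, o) = 44 (v(h, o) = 4*11 = 44)
L(f) = -2 + f (L(f) = (-2 + f) + 0 = -2 + f)
u(W, E) = -6*W (u(W, E) = (-2 - 4)*W = -6*W)
g(D) = -6*√87 (g(D) = -6*√(44 + 43) = -6*√87)
u(-149, -217) - g(183) = -6*(-149) - (-6)*√87 = 894 + 6*√87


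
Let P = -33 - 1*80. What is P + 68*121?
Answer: 8115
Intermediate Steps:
P = -113 (P = -33 - 80 = -113)
P + 68*121 = -113 + 68*121 = -113 + 8228 = 8115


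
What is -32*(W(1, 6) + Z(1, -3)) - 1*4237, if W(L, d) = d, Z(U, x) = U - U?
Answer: -4429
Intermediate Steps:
Z(U, x) = 0
-32*(W(1, 6) + Z(1, -3)) - 1*4237 = -32*(6 + 0) - 1*4237 = -32*6 - 4237 = -192 - 4237 = -4429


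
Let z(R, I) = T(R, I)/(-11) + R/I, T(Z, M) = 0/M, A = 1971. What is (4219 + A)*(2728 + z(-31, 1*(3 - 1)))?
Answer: 16790375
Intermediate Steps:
T(Z, M) = 0
z(R, I) = R/I (z(R, I) = 0/(-11) + R/I = 0*(-1/11) + R/I = 0 + R/I = R/I)
(4219 + A)*(2728 + z(-31, 1*(3 - 1))) = (4219 + 1971)*(2728 - 31/(3 - 1)) = 6190*(2728 - 31/(1*2)) = 6190*(2728 - 31/2) = 6190*(5425/2) = 16790375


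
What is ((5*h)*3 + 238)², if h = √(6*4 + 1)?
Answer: 97969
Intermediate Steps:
h = 5 (h = √(24 + 1) = √25 = 5)
((5*h)*3 + 238)² = ((5*5)*3 + 238)² = (25*3 + 238)² = (75 + 238)² = 313² = 97969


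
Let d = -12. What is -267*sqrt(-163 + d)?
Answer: -1335*I*sqrt(7) ≈ -3532.1*I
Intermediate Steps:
-267*sqrt(-163 + d) = -267*sqrt(-163 - 12) = -1335*I*sqrt(7)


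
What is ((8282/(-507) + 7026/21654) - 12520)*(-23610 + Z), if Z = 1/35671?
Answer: 6439382406863930503/21756491991 ≈ 2.9598e+8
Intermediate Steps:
Z = 1/35671 ≈ 2.8034e-5
((8282/(-507) + 7026/21654) - 12520)*(-23610 + Z) = ((8282/(-507) + 7026/21654) - 12520)*(-23610 + 1/35671) = ((8282*(-1/507) + 7026*(1/21654)) - 12520)*(-842192309/35671) = ((-8282/507 + 1171/3609) - 12520)*(-842192309/35671) = (-9765347/609921 - 12520)*(-842192309/35671) = -7645976267/609921*(-842192309/35671) = 6439382406863930503/21756491991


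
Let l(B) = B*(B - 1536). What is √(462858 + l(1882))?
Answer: √1114030 ≈ 1055.5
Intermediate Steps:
l(B) = B*(-1536 + B)
√(462858 + l(1882)) = √(462858 + 1882*(-1536 + 1882)) = √(462858 + 1882*346) = √(462858 + 651172) = √1114030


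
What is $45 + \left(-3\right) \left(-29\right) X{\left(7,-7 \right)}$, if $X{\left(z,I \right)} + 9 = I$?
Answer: $-1347$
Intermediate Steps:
$X{\left(z,I \right)} = -9 + I$
$45 + \left(-3\right) \left(-29\right) X{\left(7,-7 \right)} = 45 + \left(-3\right) \left(-29\right) \left(-9 - 7\right) = 45 + 87 \left(-16\right) = 45 - 1392 = -1347$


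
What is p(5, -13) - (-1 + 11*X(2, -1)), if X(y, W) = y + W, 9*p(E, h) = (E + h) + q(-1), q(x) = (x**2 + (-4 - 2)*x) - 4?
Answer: -95/9 ≈ -10.556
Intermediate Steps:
q(x) = -4 + x**2 - 6*x (q(x) = (x**2 - 6*x) - 4 = -4 + x**2 - 6*x)
p(E, h) = 1/3 + E/9 + h/9 (p(E, h) = ((E + h) + (-4 + (-1)**2 - 6*(-1)))/9 = ((E + h) + (-4 + 1 + 6))/9 = ((E + h) + 3)/9 = (3 + E + h)/9 = 1/3 + E/9 + h/9)
X(y, W) = W + y
p(5, -13) - (-1 + 11*X(2, -1)) = (1/3 + (1/9)*5 + (1/9)*(-13)) - (-1 + 11*(-1 + 2)) = (1/3 + 5/9 - 13/9) - (-1 + 11*1) = -5/9 - (-1 + 11) = -5/9 - 1*10 = -5/9 - 10 = -95/9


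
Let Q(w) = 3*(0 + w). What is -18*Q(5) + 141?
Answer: -129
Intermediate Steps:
Q(w) = 3*w
-18*Q(5) + 141 = -54*5 + 141 = -18*15 + 141 = -270 + 141 = -129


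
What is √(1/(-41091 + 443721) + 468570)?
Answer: √75960312332235630/402630 ≈ 684.52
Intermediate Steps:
√(1/(-41091 + 443721) + 468570) = √(1/402630 + 468570) = √(188660339101/402630) = √75960312332235630/402630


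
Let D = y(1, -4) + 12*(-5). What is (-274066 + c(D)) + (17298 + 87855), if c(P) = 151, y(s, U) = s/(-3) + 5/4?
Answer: -168762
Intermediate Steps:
y(s, U) = 5/4 - s/3 (y(s, U) = s*(-⅓) + 5*(¼) = -s/3 + 5/4 = 5/4 - s/3)
D = -709/12 (D = (5/4 - ⅓*1) + 12*(-5) = (5/4 - ⅓) - 60 = 11/12 - 60 = -709/12 ≈ -59.083)
(-274066 + c(D)) + (17298 + 87855) = (-274066 + 151) + (17298 + 87855) = -273915 + 105153 = -168762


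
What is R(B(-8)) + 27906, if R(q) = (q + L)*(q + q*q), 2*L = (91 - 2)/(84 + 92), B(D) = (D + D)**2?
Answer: 185760222/11 ≈ 1.6887e+7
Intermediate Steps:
B(D) = 4*D**2 (B(D) = (2*D)**2 = 4*D**2)
L = 89/352 (L = ((91 - 2)/(84 + 92))/2 = (89/176)/2 = (89*(1/176))/2 = (1/2)*(89/176) = 89/352 ≈ 0.25284)
R(q) = (89/352 + q)*(q + q**2) (R(q) = (q + 89/352)*(q + q*q) = (89/352 + q)*(q + q**2))
R(B(-8)) + 27906 = (4*(-8)**2)*(89 + 352*(4*(-8)**2)**2 + 441*(4*(-8)**2))/352 + 27906 = (4*64)*(89 + 352*(4*64)**2 + 441*(4*64))/352 + 27906 = (1/352)*256*(89 + 352*256**2 + 441*256) + 27906 = (1/352)*256*(89 + 352*65536 + 112896) + 27906 = (1/352)*256*(89 + 23068672 + 112896) + 27906 = (1/352)*256*23181657 + 27906 = 185453256/11 + 27906 = 185760222/11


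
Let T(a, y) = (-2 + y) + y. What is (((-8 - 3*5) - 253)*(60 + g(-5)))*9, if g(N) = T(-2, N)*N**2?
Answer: 596160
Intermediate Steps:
T(a, y) = -2 + 2*y
g(N) = N**2*(-2 + 2*N) (g(N) = (-2 + 2*N)*N**2 = N**2*(-2 + 2*N))
(((-8 - 3*5) - 253)*(60 + g(-5)))*9 = (((-8 - 3*5) - 253)*(60 + 2*(-5)**2*(-1 - 5)))*9 = (((-8 - 15) - 253)*(60 + 2*25*(-6)))*9 = ((-23 - 253)*(60 - 300))*9 = -276*(-240)*9 = 66240*9 = 596160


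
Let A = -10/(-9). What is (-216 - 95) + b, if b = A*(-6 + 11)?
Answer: -2749/9 ≈ -305.44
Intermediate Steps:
A = 10/9 (A = -10*(-⅑) = 10/9 ≈ 1.1111)
b = 50/9 (b = 10*(-6 + 11)/9 = (10/9)*5 = 50/9 ≈ 5.5556)
(-216 - 95) + b = (-216 - 95) + 50/9 = -311 + 50/9 = -2749/9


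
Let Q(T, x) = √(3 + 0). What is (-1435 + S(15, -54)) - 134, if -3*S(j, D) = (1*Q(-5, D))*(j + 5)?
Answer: -1569 - 20*√3/3 ≈ -1580.5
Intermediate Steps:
Q(T, x) = √3
S(j, D) = -√3*(5 + j)/3 (S(j, D) = -1*√3*(j + 5)/3 = -√3*(5 + j)/3)
(-1435 + S(15, -54)) - 134 = (-1435 + √3*(-5 - 1*15)/3) - 134 = (-1435 + √3*(-5 - 15)/3) - 134 = (-1435 + (⅓)*√3*(-20)) - 134 = (-1435 - 20*√3/3) - 134 = -1569 - 20*√3/3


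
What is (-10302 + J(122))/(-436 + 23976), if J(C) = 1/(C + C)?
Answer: -228517/522160 ≈ -0.43764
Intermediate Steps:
J(C) = 1/(2*C)
(-10302 + J(122))/(-436 + 23976) = (-10302 + (½)/122)/(-436 + 23976) = (-10302 + (½)*(1/122))/23540 = (-10302 + 1/244)*(1/23540) = -2513687/244*1/23540 = -228517/522160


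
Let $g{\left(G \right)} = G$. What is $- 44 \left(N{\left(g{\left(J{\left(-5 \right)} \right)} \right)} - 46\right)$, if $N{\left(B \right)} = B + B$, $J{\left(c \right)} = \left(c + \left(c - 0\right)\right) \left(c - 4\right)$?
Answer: $-5896$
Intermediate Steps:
$J{\left(c \right)} = 2 c \left(-4 + c\right)$ ($J{\left(c \right)} = \left(c + \left(c + 0\right)\right) \left(-4 + c\right) = \left(c + c\right) \left(-4 + c\right) = 2 c \left(-4 + c\right)$)
$N{\left(B \right)} = 2 B$
$- 44 \left(N{\left(g{\left(J{\left(-5 \right)} \right)} \right)} - 46\right) = - 44 \left(2 \cdot 2 \left(-5\right) \left(-4 - 5\right) - 46\right) = - 44 \left(2 \cdot 2 \left(-5\right) \left(-9\right) - 46\right) = - 44 \left(2 \cdot 90 - 46\right) = - 44 \left(180 - 46\right) = \left(-44\right) 134 = -5896$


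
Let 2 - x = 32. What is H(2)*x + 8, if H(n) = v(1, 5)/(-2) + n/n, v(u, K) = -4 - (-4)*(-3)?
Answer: -262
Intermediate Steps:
x = -30 (x = 2 - 1*32 = 2 - 32 = -30)
v(u, K) = -16 (v(u, K) = -4 - 1*12 = -4 - 12 = -16)
H(n) = 9 (H(n) = -16/(-2) + n/n = -16*(-½) + 1 = 8 + 1 = 9)
H(2)*x + 8 = 9*(-30) + 8 = -270 + 8 = -262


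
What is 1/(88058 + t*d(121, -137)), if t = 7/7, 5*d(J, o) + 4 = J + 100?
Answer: 5/440507 ≈ 1.1351e-5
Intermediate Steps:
d(J, o) = 96/5 + J/5 (d(J, o) = -⅘ + (J + 100)/5 = -⅘ + (100 + J)/5 = -⅘ + (20 + J/5) = 96/5 + J/5)
t = 1 (t = 7*(⅐) = 1)
1/(88058 + t*d(121, -137)) = 1/(88058 + 1*(96/5 + (⅕)*121)) = 1/(88058 + 1*(96/5 + 121/5)) = 1/(88058 + 1*(217/5)) = 1/(88058 + 217/5) = 1/(440507/5) = 5/440507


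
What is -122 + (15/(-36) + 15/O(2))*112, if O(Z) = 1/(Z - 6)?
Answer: -20666/3 ≈ -6888.7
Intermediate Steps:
O(Z) = 1/(-6 + Z)
-122 + (15/(-36) + 15/O(2))*112 = -122 + (15/(-36) + 15/(1/(-6 + 2)))*112 = -122 + (15*(-1/36) + 15/(1/(-4)))*112 = -122 + (-5/12 + 15/(-¼))*112 = -122 + (-5/12 + 15*(-4))*112 = -122 + (-5/12 - 60)*112 = -122 - 725/12*112 = -122 - 20300/3 = -20666/3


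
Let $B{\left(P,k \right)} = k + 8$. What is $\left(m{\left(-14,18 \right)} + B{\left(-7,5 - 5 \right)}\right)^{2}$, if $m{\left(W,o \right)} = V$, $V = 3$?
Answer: $121$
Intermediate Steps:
$m{\left(W,o \right)} = 3$
$B{\left(P,k \right)} = 8 + k$
$\left(m{\left(-14,18 \right)} + B{\left(-7,5 - 5 \right)}\right)^{2} = \left(3 + \left(8 + \left(5 - 5\right)\right)\right)^{2} = \left(3 + \left(8 + 0\right)\right)^{2} = \left(3 + 8\right)^{2} = 11^{2} = 121$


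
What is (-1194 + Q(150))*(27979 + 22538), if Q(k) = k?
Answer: -52739748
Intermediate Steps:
(-1194 + Q(150))*(27979 + 22538) = (-1194 + 150)*(27979 + 22538) = -1044*50517 = -52739748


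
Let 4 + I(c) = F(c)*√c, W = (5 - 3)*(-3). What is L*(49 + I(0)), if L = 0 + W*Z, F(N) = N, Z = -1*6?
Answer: 1620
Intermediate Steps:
Z = -6
W = -6 (W = 2*(-3) = -6)
L = 36 (L = 0 - 6*(-6) = 0 + 36 = 36)
I(c) = -4 + c^(3/2) (I(c) = -4 + c*√c = -4 + c^(3/2))
L*(49 + I(0)) = 36*(49 + (-4 + 0^(3/2))) = 36*(49 + (-4 + 0)) = 36*(49 - 4) = 36*45 = 1620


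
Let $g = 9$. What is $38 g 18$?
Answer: $6156$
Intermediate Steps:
$38 g 18 = 38 \cdot 9 \cdot 18 = 342 \cdot 18 = 6156$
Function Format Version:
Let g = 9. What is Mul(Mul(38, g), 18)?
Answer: 6156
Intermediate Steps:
Mul(Mul(38, g), 18) = Mul(Mul(38, 9), 18) = Mul(342, 18) = 6156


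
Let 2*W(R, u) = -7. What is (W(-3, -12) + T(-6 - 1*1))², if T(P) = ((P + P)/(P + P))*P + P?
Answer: 1225/4 ≈ 306.25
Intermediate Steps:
W(R, u) = -7/2 (W(R, u) = (½)*(-7) = -7/2)
T(P) = 2*P (T(P) = ((2*P)/((2*P)))*P + P = ((2*P)*(1/(2*P)))*P + P = 1*P + P = P + P = 2*P)
(W(-3, -12) + T(-6 - 1*1))² = (-7/2 + 2*(-6 - 1*1))² = (-7/2 + 2*(-6 - 1))² = (-7/2 + 2*(-7))² = (-7/2 - 14)² = (-35/2)² = 1225/4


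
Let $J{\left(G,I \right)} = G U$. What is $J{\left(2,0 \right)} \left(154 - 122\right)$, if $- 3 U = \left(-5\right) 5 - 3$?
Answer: $\frac{1792}{3} \approx 597.33$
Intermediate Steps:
$U = \frac{28}{3}$ ($U = - \frac{\left(-5\right) 5 - 3}{3} = - \frac{-25 - 3}{3} = \left(- \frac{1}{3}\right) \left(-28\right) = \frac{28}{3} \approx 9.3333$)
$J{\left(G,I \right)} = \frac{28 G}{3}$ ($J{\left(G,I \right)} = G \frac{28}{3} = \frac{28 G}{3}$)
$J{\left(2,0 \right)} \left(154 - 122\right) = \frac{28}{3} \cdot 2 \left(154 - 122\right) = \frac{56}{3} \cdot 32 = \frac{1792}{3}$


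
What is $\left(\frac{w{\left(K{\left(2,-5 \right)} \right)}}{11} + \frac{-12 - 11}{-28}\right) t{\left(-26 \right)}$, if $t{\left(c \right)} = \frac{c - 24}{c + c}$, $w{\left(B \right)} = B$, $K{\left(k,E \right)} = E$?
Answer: $\frac{2825}{8008} \approx 0.35277$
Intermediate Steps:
$t{\left(c \right)} = \frac{-24 + c}{2 c}$
$\left(\frac{w{\left(K{\left(2,-5 \right)} \right)}}{11} + \frac{-12 - 11}{-28}\right) t{\left(-26 \right)} = \left(- \frac{5}{11} + \frac{-12 - 11}{-28}\right) \frac{-24 - 26}{2 \left(-26\right)} = \left(\left(-5\right) \frac{1}{11} + \left(-12 - 11\right) \left(- \frac{1}{28}\right)\right) \frac{1}{2} \left(- \frac{1}{26}\right) \left(-50\right) = \left(- \frac{5}{11} - - \frac{23}{28}\right) \frac{25}{26} = \left(- \frac{5}{11} + \frac{23}{28}\right) \frac{25}{26} = \frac{113}{308} \cdot \frac{25}{26} = \frac{2825}{8008}$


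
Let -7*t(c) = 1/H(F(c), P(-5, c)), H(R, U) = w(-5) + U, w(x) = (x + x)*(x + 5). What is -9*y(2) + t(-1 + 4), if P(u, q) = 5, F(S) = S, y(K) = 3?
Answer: -946/35 ≈ -27.029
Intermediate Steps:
w(x) = 2*x*(5 + x) (w(x) = (2*x)*(5 + x) = 2*x*(5 + x))
H(R, U) = U (H(R, U) = 2*(-5)*(5 - 5) + U = 2*(-5)*0 + U = 0 + U = U)
t(c) = -1/35 (t(c) = -⅐/5 = -⅐*⅕ = -1/35)
-9*y(2) + t(-1 + 4) = -9*3 - 1/35 = -27 - 1/35 = -946/35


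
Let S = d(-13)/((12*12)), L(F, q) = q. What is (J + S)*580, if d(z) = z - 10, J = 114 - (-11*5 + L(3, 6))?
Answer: 3400105/36 ≈ 94447.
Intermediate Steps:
J = 163 (J = 114 - (-11*5 + 6) = 114 - (-55 + 6) = 114 - 1*(-49) = 114 + 49 = 163)
d(z) = -10 + z
S = -23/144 (S = (-10 - 13)/((12*12)) = -23/144 ≈ -0.15972)
(J + S)*580 = (163 - 23/144)*580 = (23449/144)*580 = 3400105/36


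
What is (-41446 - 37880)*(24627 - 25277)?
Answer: 51561900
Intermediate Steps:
(-41446 - 37880)*(24627 - 25277) = -79326*(-650) = 51561900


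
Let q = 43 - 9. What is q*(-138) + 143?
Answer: -4549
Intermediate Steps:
q = 34
q*(-138) + 143 = 34*(-138) + 143 = -4692 + 143 = -4549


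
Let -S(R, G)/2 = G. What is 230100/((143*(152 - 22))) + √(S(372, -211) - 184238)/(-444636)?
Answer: 1770/143 - I*√5106/74106 ≈ 12.378 - 0.00096424*I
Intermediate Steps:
S(R, G) = -2*G
230100/((143*(152 - 22))) + √(S(372, -211) - 184238)/(-444636) = 230100/((143*(152 - 22))) + √(-2*(-211) - 184238)/(-444636) = 230100/((143*130)) + √(422 - 184238)*(-1/444636) = 230100/18590 + √(-183816)*(-1/444636) = 230100*(1/18590) + (6*I*√5106)*(-1/444636) = 1770/143 - I*√5106/74106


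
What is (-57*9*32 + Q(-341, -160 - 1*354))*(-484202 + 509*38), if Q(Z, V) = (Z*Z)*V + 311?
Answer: 27791440799540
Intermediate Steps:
Q(Z, V) = 311 + V*Z**2 (Q(Z, V) = Z**2*V + 311 = V*Z**2 + 311 = 311 + V*Z**2)
(-57*9*32 + Q(-341, -160 - 1*354))*(-484202 + 509*38) = (-57*9*32 + (311 + (-160 - 1*354)*(-341)**2))*(-484202 + 509*38) = (-513*32 + (311 + (-160 - 354)*116281))*(-484202 + 19342) = (-16416 + (311 - 514*116281))*(-464860) = (-16416 + (311 - 59768434))*(-464860) = (-16416 - 59768123)*(-464860) = -59784539*(-464860) = 27791440799540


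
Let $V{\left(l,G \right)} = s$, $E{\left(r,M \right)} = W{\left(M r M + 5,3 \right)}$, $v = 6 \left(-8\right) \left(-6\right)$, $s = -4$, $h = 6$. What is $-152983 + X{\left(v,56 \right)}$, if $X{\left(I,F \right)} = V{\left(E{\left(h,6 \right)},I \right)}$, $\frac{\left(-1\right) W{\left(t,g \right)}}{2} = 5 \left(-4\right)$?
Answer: $-152987$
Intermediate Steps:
$v = 288$ ($v = \left(-48\right) \left(-6\right) = 288$)
$W{\left(t,g \right)} = 40$ ($W{\left(t,g \right)} = - 2 \cdot 5 \left(-4\right) = \left(-2\right) \left(-20\right) = 40$)
$E{\left(r,M \right)} = 40$
$V{\left(l,G \right)} = -4$
$X{\left(I,F \right)} = -4$
$-152983 + X{\left(v,56 \right)} = -152983 - 4 = -152987$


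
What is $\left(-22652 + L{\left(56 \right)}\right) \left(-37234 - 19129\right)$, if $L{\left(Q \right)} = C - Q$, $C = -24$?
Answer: $1281243716$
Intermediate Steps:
$L{\left(Q \right)} = -24 - Q$
$\left(-22652 + L{\left(56 \right)}\right) \left(-37234 - 19129\right) = \left(-22652 - 80\right) \left(-37234 - 19129\right) = \left(-22652 - 80\right) \left(-56363\right) = \left(-22732\right) \left(-56363\right) = 1281243716$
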